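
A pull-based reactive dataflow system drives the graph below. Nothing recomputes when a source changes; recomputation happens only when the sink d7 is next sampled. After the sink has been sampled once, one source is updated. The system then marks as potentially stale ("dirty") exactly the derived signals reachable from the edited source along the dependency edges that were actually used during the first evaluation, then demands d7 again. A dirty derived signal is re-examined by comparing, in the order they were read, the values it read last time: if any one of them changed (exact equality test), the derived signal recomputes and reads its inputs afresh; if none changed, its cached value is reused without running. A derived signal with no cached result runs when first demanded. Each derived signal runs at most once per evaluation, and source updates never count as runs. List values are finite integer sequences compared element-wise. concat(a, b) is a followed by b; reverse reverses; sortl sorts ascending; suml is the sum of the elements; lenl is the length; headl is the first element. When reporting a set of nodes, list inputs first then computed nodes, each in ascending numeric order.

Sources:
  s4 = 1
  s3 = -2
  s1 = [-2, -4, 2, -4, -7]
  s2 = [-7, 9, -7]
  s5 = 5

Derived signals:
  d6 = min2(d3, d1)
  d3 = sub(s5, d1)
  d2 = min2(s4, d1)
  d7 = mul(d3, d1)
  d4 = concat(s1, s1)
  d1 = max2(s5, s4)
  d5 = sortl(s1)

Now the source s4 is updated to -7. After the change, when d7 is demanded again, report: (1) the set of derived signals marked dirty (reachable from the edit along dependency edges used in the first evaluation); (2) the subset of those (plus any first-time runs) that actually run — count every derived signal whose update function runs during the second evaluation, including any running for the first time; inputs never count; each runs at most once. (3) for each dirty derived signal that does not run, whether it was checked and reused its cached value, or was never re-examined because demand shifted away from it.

First evaluation (everything demanded from the output):
  d1 = max2(5, 1) = 5
  d3 = sub(5, 5) = 0
  d7 = mul(0, 5) = 0

Propagation after the edit:
  d1: runs — s4 1->-7; result 5 (same value as before).
  d3: checked — values it read are unchanged (s5 unchanged, d1 unchanged); reused cached 0 without running.
  d7: checked — values it read are unchanged (d3 unchanged, d1 unchanged); reused cached 0 without running.

Key observation: the change is absorbed at d1 — it re-runs but produces the same value, and the output's value is unchanged.

Marked dirty: d1, d3, d7.
Derived signals that run: d1 — 1 in total.
Checked but reused from cache: d3, d7.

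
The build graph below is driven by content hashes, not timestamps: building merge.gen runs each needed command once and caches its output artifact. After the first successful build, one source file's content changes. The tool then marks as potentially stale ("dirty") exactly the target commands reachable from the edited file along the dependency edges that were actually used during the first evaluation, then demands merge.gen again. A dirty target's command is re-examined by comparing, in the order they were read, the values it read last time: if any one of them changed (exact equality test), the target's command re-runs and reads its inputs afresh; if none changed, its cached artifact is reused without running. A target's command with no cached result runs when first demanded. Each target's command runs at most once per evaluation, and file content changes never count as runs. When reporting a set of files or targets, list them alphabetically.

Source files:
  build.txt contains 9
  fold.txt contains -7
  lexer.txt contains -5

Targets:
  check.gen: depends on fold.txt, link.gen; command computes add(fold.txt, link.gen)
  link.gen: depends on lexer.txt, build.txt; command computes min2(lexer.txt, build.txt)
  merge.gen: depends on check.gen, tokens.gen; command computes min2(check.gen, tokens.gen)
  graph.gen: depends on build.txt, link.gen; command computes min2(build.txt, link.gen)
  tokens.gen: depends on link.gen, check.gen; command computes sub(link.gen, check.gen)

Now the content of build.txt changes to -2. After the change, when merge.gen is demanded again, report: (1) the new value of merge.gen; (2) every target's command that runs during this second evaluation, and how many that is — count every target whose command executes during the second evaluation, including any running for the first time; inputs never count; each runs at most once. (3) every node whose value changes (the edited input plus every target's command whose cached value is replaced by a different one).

merge.gen now evaluates to -12.
Run set: link.gen (1 run).
Changed values: build.txt.
The important point: link.gen recomputes to an identical value, and the output ends up unchanged.

Initial pass — values computed on the first demand:
  link.gen = min2(-5, 9) = -5
  check.gen = add(-7, -5) = -12
  tokens.gen = sub(-5, -12) = 7
  merge.gen = min2(-12, 7) = -12

Second demand — change propagation:
  link.gen: re-runs because build.txt 9->-2; new result -5 (unchanged).
  check.gen: re-examined; everything it read last time is the same (fold.txt unchanged, link.gen unchanged) — cache -12 kept, no run.
  tokens.gen: re-examined; everything it read last time is the same (link.gen unchanged, check.gen unchanged) — cache 7 kept, no run.
  merge.gen: re-examined; everything it read last time is the same (check.gen unchanged, tokens.gen unchanged) — cache -12 kept, no run.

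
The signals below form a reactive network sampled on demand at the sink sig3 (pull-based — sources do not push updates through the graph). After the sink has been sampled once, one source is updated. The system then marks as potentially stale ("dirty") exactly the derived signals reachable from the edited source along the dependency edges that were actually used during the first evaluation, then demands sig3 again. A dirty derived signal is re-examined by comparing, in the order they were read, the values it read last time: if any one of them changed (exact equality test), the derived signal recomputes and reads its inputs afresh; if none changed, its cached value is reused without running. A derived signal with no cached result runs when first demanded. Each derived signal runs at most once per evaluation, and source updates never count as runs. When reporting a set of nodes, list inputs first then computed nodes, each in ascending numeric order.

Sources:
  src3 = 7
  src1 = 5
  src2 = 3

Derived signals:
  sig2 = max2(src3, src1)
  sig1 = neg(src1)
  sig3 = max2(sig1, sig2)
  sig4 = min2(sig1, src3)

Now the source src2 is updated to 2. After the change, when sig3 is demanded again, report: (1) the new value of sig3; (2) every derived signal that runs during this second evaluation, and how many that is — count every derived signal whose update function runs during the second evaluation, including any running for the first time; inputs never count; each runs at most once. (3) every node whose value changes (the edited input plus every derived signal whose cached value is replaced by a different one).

Initial pass — values computed on the first demand:
  sig1 = neg(5) = -5
  sig2 = max2(7, 5) = 7
  sig3 = max2(-5, 7) = 7

Second demand — change propagation:
  no demanded computation ever read src2, so the edit dirties nothing and nothing runs.

The important point: nothing the output needs ever reads src2, so the edit is invisible to it.

sig3 now evaluates to 7.
Run set: none (0 run).
Changed values: src2.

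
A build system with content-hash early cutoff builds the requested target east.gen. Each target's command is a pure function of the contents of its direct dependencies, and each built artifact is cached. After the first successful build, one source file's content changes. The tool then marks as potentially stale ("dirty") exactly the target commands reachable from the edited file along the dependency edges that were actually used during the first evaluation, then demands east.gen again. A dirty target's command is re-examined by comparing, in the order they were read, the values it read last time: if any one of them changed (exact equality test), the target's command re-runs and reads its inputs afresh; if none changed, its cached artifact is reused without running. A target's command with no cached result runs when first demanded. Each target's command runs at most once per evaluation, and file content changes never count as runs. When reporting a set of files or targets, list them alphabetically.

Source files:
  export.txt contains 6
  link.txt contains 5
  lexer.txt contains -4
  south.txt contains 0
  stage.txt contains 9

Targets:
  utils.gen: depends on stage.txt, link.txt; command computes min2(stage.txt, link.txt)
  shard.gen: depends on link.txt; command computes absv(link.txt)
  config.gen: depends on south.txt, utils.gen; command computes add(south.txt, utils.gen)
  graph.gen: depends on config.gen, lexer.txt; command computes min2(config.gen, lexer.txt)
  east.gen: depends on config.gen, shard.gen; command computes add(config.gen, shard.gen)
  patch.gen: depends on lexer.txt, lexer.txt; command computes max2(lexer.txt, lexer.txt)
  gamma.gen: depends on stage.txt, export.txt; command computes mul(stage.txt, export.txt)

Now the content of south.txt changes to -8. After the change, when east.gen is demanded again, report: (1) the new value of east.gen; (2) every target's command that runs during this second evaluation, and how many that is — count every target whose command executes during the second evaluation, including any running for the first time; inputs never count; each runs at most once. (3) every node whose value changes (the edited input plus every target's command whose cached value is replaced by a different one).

First evaluation (everything demanded from the output):
  shard.gen = absv(5) = 5
  utils.gen = min2(9, 5) = 5
  config.gen = add(0, 5) = 5
  east.gen = add(5, 5) = 10

Propagation after the edit:
  config.gen: runs — south.txt 0->-8; result -3.
  east.gen: runs — config.gen 5->-3; result 2.

New value of east.gen: 2.
Target commands that run: config.gen, east.gen — 2 in total.
Values that change: config.gen, east.gen, south.txt.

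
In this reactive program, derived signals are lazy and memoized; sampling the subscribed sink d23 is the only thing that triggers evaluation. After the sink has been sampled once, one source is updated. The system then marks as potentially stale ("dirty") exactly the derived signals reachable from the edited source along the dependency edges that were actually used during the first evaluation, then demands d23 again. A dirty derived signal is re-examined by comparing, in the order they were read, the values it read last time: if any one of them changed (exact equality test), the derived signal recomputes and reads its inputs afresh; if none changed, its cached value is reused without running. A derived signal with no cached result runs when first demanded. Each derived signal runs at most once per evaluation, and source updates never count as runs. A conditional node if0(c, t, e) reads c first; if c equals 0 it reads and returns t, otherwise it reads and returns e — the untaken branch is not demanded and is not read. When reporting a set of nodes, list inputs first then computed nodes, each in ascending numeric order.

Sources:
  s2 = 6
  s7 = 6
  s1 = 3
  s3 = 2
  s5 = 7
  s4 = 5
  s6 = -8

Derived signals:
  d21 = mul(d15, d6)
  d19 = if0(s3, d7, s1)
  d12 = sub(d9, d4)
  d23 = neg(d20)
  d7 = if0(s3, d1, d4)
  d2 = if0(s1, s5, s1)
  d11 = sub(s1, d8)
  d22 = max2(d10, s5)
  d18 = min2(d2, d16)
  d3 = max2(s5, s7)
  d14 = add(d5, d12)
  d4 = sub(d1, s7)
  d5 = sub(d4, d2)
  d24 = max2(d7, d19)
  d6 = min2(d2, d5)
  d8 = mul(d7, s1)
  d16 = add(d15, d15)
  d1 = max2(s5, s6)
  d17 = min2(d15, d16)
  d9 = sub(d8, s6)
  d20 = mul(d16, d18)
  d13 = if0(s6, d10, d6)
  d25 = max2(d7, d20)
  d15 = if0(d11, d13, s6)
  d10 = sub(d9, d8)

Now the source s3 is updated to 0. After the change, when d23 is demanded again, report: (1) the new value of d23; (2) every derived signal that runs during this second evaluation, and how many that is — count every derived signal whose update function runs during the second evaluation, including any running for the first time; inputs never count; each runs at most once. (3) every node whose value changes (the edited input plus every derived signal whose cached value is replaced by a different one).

Demanding d23 again yields -256.
8 derived signals run: d7, d8, d11, d15, d16, d18, d20, d23.
The nodes whose values change: s3, d7, d8, d11, d15, d16, d18, d20, d23.

First demand of the output computes:
  d1 = max2(7, -8) = 7
  d2 = if0(s1=3 -> else branch s1) = 3
  d4 = sub(7, 6) = 1
  d5 = sub(1, 3) = -2
  d6 = min2(3, -2) = -2
  d7 = if0(s3=2 -> else branch d4) = 1
  d8 = mul(1, 3) = 3
  d11 = sub(3, 3) = 0
  d13 = if0(s6=-8 -> else branch d6) = -2
  d15 = if0(d11=0 -> then branch d13) = -2
  d16 = add(-2, -2) = -4
  d18 = min2(3, -4) = -4
  d20 = mul(-4, -4) = 16
  d23 = neg(16) = -16

After the edit, cleaning proceeds:
  d7: a read changed (s3 2->0) — executes, giving 7.
  d8: a read changed (d7 1->7) — executes, giving 21.
  d11: a read changed (d8 3->21) — executes, giving -18.
  d15: a read changed (d11 0->-18) — executes, giving -8.
  d16: a read changed (d15 -2->-8; d15 -2->-8) — executes, giving -16.
  d18: a read changed (d16 -4->-16) — executes, giving -16.
  d20: a read changed (d16 -4->-16; d18 -4->-16) — executes, giving 256.
  d23: a read changed (d20 16->256) — executes, giving -256.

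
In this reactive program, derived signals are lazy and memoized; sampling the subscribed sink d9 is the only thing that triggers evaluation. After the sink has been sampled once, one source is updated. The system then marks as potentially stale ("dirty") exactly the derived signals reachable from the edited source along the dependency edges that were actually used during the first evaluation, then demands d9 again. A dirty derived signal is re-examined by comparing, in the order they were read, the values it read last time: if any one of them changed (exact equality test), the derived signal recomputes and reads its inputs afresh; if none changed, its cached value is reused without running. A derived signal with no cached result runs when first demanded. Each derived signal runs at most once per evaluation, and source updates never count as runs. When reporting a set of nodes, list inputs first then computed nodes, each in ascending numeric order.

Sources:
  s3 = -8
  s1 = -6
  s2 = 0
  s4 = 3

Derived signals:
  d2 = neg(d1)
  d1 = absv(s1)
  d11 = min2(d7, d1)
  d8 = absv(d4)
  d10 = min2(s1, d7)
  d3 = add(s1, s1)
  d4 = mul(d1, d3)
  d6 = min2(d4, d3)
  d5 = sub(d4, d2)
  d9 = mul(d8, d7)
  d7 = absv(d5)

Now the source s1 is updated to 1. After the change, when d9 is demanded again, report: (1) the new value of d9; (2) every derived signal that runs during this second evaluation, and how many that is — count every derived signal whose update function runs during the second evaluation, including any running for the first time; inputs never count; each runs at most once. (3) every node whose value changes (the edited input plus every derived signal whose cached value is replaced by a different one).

Demanding d9 again yields 6.
8 derived signals run: d1, d2, d3, d4, d5, d7, d8, d9.
The nodes whose values change: s1, d1, d2, d3, d4, d5, d7, d8, d9.

First demand of the output computes:
  d1 = absv(-6) = 6
  d2 = neg(6) = -6
  d3 = add(-6, -6) = -12
  d4 = mul(6, -12) = -72
  d5 = sub(-72, -6) = -66
  d7 = absv(-66) = 66
  d8 = absv(-72) = 72
  d9 = mul(72, 66) = 4752

After the edit, cleaning proceeds:
  d1: a read changed (s1 -6->1) — executes, giving 1.
  d2: a read changed (d1 6->1) — executes, giving -1.
  d3: a read changed (s1 -6->1; s1 -6->1) — executes, giving 2.
  d4: a read changed (d1 6->1; d3 -12->2) — executes, giving 2.
  d5: a read changed (d4 -72->2; d2 -6->-1) — executes, giving 3.
  d7: a read changed (d5 -66->3) — executes, giving 3.
  d8: a read changed (d4 -72->2) — executes, giving 2.
  d9: a read changed (d8 72->2; d7 66->3) — executes, giving 6.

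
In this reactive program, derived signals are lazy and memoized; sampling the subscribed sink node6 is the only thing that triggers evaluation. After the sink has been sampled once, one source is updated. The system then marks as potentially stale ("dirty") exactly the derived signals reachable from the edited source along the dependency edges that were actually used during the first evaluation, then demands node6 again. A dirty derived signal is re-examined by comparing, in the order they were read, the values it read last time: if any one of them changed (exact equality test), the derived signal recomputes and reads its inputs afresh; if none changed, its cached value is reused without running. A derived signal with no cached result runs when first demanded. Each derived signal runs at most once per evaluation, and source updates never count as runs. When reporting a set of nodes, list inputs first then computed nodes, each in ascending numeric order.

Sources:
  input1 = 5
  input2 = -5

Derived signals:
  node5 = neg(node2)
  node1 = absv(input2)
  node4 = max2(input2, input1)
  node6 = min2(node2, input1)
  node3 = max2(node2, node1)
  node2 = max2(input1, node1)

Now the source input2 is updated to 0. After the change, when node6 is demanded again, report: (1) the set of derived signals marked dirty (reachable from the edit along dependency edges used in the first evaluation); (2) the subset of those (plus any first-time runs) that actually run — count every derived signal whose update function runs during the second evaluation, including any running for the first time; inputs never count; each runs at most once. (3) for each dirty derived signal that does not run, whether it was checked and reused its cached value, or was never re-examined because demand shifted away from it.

First demand of the output computes:
  node1 = absv(-5) = 5
  node2 = max2(5, 5) = 5
  node6 = min2(5, 5) = 5

After the edit, cleaning proceeds:
  node1: a read changed (input2 -5->0) — executes, giving 0.
  node2: a read changed (node1 5->0) — executes, giving 5 — identical to its old value.
  node6: dirty, but its reads are unchanged (node2 unchanged, input1 unchanged); cached 5 stands.

Note the absorption at node2: it re-runs yet its value is the same, leaving the output's value untouched.

The edit dirties: node1, node2, node6.
2 derived signals run: node1, node2.
Cache hits after checking: node6.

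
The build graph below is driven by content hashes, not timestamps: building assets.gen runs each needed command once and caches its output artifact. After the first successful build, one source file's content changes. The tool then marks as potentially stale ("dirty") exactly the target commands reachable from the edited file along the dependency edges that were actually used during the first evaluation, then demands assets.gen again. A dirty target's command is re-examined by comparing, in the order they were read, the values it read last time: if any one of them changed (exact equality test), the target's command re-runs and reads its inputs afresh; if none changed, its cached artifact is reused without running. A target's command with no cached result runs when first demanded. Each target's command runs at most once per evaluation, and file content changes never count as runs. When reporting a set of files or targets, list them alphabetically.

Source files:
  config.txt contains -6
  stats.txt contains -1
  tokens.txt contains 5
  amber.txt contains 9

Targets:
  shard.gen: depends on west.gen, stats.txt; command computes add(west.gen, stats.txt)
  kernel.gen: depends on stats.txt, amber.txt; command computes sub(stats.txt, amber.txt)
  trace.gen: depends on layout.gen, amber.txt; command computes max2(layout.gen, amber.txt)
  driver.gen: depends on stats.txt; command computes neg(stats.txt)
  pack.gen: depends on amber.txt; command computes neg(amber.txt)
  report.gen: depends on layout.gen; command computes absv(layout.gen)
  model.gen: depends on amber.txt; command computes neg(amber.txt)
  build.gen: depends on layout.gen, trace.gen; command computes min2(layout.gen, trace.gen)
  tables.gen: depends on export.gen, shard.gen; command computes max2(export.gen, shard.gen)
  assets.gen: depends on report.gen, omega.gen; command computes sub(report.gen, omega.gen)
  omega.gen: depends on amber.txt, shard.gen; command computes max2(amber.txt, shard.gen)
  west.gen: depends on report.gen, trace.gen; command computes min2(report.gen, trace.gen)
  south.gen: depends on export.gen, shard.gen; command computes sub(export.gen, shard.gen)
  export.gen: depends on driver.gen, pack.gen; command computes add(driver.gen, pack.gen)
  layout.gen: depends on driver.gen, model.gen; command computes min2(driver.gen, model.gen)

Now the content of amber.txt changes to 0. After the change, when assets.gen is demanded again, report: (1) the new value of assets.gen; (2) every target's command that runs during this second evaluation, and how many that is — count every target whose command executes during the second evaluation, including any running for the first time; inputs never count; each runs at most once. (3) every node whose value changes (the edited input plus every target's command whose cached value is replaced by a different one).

Initial pass — values computed on the first demand:
  driver.gen = neg(-1) = 1
  model.gen = neg(9) = -9
  layout.gen = min2(1, -9) = -9
  report.gen = absv(-9) = 9
  trace.gen = max2(-9, 9) = 9
  west.gen = min2(9, 9) = 9
  shard.gen = add(9, -1) = 8
  omega.gen = max2(9, 8) = 9
  assets.gen = sub(9, 9) = 0

Second demand — change propagation:
  model.gen: re-runs because amber.txt 9->0; new result 0.
  layout.gen: re-runs because model.gen -9->0; new result 0.
  report.gen: re-runs because layout.gen -9->0; new result 0.
  trace.gen: re-runs because layout.gen -9->0; amber.txt 9->0; new result 0.
  west.gen: re-runs because report.gen 9->0; trace.gen 9->0; new result 0.
  shard.gen: re-runs because west.gen 9->0; new result -1.
  omega.gen: re-runs because amber.txt 9->0; shard.gen 8->-1; new result 0.
  assets.gen: re-runs because report.gen 9->0; omega.gen 9->0; new result 0 (unchanged).

assets.gen now evaluates to 0.
Run set: assets.gen, layout.gen, model.gen, omega.gen, report.gen, shard.gen, trace.gen, west.gen (8 run).
Changed values: amber.txt, layout.gen, model.gen, omega.gen, report.gen, shard.gen, trace.gen, west.gen.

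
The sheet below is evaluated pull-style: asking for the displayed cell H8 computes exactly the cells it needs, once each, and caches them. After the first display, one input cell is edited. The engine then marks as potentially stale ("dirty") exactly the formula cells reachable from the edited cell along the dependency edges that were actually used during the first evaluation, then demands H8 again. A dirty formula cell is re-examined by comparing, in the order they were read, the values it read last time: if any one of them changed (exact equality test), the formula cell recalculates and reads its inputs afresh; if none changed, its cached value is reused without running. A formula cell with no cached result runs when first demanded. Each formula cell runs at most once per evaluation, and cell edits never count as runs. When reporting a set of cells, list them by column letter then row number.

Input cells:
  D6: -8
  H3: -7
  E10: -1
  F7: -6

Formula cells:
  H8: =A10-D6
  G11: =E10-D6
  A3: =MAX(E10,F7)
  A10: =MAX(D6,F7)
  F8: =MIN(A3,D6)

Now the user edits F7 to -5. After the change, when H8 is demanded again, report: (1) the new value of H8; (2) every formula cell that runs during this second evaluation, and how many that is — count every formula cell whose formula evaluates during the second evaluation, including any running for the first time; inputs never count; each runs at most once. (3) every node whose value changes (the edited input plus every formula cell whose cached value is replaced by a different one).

Demanding H8 again yields 3.
2 formula cells run: A10, H8.
The nodes whose values change: A10, F7, H8.

First demand of the output computes:
  A10 = MAX(-8, -6) = -6
  H8 = -6 - -8 = 2

After the edit, cleaning proceeds:
  A10: a read changed (F7 -6->-5) — executes, giving -5.
  H8: a read changed (A10 -6->-5) — executes, giving 3.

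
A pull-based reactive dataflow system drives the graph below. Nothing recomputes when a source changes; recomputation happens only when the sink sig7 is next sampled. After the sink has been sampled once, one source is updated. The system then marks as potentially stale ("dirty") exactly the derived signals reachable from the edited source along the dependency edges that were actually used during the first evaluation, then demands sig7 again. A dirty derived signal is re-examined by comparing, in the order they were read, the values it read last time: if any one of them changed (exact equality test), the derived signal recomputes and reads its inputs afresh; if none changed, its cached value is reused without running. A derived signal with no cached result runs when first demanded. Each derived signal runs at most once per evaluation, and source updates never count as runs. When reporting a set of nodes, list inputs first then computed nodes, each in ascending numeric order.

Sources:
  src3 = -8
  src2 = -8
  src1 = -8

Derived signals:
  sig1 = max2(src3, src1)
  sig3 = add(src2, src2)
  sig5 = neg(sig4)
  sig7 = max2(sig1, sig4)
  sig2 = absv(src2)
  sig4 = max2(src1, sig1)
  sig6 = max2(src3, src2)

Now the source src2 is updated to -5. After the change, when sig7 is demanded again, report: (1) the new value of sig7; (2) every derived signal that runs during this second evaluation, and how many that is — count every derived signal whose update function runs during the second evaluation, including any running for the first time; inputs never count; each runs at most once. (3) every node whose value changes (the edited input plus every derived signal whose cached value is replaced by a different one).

First evaluation (everything demanded from the output):
  sig1 = max2(-8, -8) = -8
  sig4 = max2(-8, -8) = -8
  sig7 = max2(-8, -8) = -8

Propagation after the edit:
  src2 feeds no computation that the output demands — nothing is marked dirty and nothing runs.

Key observation: src2 is never demanded by the output, so the edit triggers no recomputation at all.

New value of sig7: -8.
Derived signals that run: none — 0 in total.
Values that change: src2.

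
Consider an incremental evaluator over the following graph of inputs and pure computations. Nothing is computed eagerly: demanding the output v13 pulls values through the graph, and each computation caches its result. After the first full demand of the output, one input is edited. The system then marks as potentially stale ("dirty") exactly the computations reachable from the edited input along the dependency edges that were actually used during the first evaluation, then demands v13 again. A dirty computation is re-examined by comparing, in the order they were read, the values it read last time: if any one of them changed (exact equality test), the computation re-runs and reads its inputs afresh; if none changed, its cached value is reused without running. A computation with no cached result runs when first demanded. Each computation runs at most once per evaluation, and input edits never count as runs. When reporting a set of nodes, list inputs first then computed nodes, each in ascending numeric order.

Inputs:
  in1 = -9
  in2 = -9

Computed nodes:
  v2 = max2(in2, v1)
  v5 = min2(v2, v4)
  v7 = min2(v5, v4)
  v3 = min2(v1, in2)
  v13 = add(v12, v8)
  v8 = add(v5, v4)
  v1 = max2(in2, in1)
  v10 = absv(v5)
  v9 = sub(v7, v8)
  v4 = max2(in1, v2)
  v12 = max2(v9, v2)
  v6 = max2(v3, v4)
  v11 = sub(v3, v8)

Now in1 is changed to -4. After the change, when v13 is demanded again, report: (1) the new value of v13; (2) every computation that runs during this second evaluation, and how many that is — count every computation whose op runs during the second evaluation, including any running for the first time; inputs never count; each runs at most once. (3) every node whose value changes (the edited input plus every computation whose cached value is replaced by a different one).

Initial pass — values computed on the first demand:
  v1 = max2(-9, -9) = -9
  v2 = max2(-9, -9) = -9
  v4 = max2(-9, -9) = -9
  v5 = min2(-9, -9) = -9
  v7 = min2(-9, -9) = -9
  v8 = add(-9, -9) = -18
  v9 = sub(-9, -18) = 9
  v12 = max2(9, -9) = 9
  v13 = add(9, -18) = -9

Second demand — change propagation:
  v1: re-runs because in1 -9->-4; new result -4.
  v2: re-runs because v1 -9->-4; new result -4.
  v4: re-runs because in1 -9->-4; v2 -9->-4; new result -4.
  v5: re-runs because v2 -9->-4; v4 -9->-4; new result -4.
  v7: re-runs because v5 -9->-4; v4 -9->-4; new result -4.
  v8: re-runs because v5 -9->-4; v4 -9->-4; new result -8.
  v9: re-runs because v7 -9->-4; v8 -18->-8; new result 4.
  v12: re-runs because v9 9->4; v2 -9->-4; new result 4.
  v13: re-runs because v12 9->4; v8 -18->-8; new result -4.

v13 now evaluates to -4.
Run set: v1, v2, v4, v5, v7, v8, v9, v12, v13 (9 run).
Changed values: in1, v1, v2, v4, v5, v7, v8, v9, v12, v13.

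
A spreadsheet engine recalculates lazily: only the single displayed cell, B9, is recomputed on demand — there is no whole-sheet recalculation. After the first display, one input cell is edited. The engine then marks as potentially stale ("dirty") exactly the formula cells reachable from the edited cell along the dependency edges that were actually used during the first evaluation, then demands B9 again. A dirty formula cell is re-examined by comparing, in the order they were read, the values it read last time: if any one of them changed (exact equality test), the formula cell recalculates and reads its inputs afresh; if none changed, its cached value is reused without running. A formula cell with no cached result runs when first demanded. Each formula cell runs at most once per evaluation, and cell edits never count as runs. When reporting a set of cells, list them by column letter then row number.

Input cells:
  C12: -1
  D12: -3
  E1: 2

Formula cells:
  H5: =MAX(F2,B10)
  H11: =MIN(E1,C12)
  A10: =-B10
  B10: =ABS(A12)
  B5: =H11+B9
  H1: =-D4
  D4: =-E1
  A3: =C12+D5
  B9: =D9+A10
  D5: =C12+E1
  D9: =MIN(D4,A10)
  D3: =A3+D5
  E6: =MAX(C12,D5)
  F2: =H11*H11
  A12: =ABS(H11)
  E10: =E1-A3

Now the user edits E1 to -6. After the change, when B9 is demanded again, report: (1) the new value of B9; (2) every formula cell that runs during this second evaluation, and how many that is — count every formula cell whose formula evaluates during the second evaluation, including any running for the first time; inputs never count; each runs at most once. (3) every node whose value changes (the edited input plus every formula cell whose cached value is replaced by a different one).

New value of B9: -12.
Formula cells that run: A10, A12, B9, B10, D4, D9, H11 — 7 in total.
Values that change: A10, A12, B9, B10, D4, D9, E1, H11.

First evaluation (everything demanded from the output):
  D4 = -(2) = -2
  H11 = MIN(2, -1) = -1
  A12 = ABS(-1) = 1
  B10 = ABS(1) = 1
  A10 = -(1) = -1
  D9 = MIN(-2, -1) = -2
  B9 = -2 + -1 = -3

Propagation after the edit:
  D4: runs — E1 2->-6; result 6.
  H11: runs — E1 2->-6; result -6.
  A12: runs — H11 -1->-6; result 6.
  B10: runs — A12 1->6; result 6.
  A10: runs — B10 1->6; result -6.
  D9: runs — D4 -2->6; A10 -1->-6; result -6.
  B9: runs — D9 -2->-6; A10 -1->-6; result -12.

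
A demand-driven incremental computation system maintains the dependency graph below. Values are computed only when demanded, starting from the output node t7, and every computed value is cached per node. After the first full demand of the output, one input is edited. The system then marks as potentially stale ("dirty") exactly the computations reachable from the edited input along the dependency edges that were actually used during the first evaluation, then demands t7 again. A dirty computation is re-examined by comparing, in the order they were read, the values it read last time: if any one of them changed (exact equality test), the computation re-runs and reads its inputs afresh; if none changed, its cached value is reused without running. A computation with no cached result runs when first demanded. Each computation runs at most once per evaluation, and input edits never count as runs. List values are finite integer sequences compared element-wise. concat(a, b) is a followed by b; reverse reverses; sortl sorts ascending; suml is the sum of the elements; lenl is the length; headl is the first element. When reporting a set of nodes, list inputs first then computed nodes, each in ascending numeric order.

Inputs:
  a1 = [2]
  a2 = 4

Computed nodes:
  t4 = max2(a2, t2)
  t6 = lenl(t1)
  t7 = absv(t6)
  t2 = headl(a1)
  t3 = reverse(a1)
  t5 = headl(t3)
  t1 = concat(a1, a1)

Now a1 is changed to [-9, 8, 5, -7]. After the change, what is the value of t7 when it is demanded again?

First evaluation (everything demanded from the output):
  t1 = concat([2], [2]) = [2, 2]
  t6 = lenl([2, 2]) = 2
  t7 = absv(2) = 2

Propagation after the edit:
  t1: runs — a1 [2]->[-9, 8, 5, -7]; a1 [2]->[-9, 8, 5, -7]; result [-9, 8, 5, -7, -9, 8, 5, -7].
  t6: runs — t1 [2, 2]->[-9, 8, 5, -7, -9, 8, 5, -7]; result 8.
  t7: runs — t6 2->8; result 8.

New value of t7: 8.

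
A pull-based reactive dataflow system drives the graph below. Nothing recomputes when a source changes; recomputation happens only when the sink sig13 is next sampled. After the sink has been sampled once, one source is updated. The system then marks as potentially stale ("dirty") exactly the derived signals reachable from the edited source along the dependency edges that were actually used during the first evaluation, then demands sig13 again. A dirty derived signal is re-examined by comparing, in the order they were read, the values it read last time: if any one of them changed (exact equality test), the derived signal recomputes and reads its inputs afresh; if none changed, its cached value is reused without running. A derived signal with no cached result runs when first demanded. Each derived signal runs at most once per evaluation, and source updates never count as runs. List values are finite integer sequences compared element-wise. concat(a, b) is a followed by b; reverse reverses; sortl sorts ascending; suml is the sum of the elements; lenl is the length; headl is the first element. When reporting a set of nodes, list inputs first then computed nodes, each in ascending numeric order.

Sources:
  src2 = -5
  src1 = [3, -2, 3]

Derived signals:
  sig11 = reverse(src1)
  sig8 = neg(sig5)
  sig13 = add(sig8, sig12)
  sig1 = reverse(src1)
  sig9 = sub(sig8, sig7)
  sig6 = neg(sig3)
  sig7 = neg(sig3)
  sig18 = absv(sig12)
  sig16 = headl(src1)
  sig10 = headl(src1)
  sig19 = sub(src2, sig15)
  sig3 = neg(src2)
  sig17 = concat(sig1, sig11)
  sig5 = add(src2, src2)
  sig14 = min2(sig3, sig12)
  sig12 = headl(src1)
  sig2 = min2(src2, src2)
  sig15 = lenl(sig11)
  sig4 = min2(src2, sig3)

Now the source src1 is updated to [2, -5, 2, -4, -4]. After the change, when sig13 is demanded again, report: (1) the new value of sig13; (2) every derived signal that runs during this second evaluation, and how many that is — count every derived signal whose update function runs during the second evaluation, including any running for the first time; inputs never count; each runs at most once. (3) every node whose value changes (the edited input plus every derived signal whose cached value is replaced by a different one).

New value of sig13: 12.
Derived signals that run: sig12, sig13 — 2 in total.
Values that change: src1, sig12, sig13.

First evaluation (everything demanded from the output):
  sig5 = add(-5, -5) = -10
  sig8 = neg(-10) = 10
  sig12 = headl([3, -2, 3]) = 3
  sig13 = add(10, 3) = 13

Propagation after the edit:
  sig12: runs — src1 [3, -2, 3]->[2, -5, 2, -4, -4]; result 2.
  sig13: runs — sig12 3->2; result 12.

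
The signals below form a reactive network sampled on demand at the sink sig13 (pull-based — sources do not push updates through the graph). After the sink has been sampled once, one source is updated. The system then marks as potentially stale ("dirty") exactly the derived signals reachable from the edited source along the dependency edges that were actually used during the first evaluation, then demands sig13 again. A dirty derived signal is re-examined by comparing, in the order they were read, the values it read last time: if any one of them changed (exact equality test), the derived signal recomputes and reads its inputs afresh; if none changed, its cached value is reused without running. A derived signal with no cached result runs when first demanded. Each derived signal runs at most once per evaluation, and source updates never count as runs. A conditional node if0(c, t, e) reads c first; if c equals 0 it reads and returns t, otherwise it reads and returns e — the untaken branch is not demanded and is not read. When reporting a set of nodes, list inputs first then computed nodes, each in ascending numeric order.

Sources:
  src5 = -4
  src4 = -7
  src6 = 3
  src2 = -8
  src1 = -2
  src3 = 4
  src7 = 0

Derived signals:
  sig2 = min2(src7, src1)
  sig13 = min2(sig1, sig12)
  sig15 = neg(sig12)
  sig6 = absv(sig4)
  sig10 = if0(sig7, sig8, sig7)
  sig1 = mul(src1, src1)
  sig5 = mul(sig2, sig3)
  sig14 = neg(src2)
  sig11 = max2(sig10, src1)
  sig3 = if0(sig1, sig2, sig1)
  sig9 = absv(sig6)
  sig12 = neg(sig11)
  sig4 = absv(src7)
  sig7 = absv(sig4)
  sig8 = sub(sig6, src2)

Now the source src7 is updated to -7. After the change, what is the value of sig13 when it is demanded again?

Initial pass — values computed on the first demand:
  sig1 = mul(-2, -2) = 4
  sig4 = absv(0) = 0
  sig6 = absv(0) = 0
  sig7 = absv(0) = 0
  sig8 = sub(0, -8) = 8
  sig10 = if0(sig7=0 -> then branch sig8) = 8
  sig11 = max2(8, -2) = 8
  sig12 = neg(8) = -8
  sig13 = min2(4, -8) = -8

Second demand — change propagation:
  sig4: re-runs because src7 0->-7; new result 7.
  sig6: dirty yet unreached — the second evaluation never asks for it.
  sig7: re-runs because sig4 0->7; new result 7.
  sig8: dirty yet unreached — the second evaluation never asks for it.
  sig10: re-runs because sig7 0->7; new result 7.
  sig11: re-runs because sig10 8->7; new result 7.
  sig12: re-runs because sig11 8->7; new result -7.
  sig13: re-runs because sig12 -8->-7; new result -7.

The important point: the flipped condition redirects demand; sig6, sig8 are left stale, never re-checked.

sig13 now evaluates to -7.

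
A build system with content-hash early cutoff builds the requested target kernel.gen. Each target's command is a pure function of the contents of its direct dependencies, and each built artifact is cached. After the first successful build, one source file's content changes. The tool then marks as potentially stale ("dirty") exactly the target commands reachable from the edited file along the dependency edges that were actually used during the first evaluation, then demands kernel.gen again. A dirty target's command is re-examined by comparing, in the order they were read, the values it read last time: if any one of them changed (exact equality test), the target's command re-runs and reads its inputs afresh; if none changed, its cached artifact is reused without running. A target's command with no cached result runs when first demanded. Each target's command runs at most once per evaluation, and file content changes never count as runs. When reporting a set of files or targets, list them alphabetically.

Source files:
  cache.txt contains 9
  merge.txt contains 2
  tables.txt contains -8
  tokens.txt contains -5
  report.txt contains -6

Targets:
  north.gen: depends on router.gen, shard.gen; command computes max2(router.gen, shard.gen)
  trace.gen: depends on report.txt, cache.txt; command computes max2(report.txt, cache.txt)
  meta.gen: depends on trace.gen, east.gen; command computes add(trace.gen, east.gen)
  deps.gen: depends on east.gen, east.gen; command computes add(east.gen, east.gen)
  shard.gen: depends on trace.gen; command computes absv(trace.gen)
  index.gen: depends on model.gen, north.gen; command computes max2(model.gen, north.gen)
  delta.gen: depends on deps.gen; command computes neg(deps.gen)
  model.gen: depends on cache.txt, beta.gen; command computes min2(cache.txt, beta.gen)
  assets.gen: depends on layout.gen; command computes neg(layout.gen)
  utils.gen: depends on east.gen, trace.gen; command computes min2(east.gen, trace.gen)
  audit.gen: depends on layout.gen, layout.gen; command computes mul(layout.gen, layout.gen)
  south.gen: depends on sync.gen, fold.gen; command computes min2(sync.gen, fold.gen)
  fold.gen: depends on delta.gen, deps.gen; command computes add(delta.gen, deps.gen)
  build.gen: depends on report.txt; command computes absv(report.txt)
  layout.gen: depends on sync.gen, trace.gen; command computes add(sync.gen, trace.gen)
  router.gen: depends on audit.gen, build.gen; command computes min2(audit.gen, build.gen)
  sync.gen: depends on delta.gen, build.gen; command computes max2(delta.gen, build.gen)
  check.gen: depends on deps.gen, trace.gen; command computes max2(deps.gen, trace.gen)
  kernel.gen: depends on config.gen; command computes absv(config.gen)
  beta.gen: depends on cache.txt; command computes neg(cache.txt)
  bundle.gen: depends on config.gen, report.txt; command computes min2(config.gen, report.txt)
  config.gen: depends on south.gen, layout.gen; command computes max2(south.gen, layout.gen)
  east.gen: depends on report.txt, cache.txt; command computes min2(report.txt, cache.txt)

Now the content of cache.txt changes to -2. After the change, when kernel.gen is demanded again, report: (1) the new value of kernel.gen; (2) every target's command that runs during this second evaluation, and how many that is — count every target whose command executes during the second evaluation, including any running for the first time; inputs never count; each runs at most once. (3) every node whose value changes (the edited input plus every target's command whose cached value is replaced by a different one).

New value of kernel.gen: 10.
Target commands that run: config.gen, east.gen, kernel.gen, layout.gen, trace.gen — 5 in total.
Values that change: cache.txt, config.gen, kernel.gen, layout.gen, trace.gen.
Key observation: the cutoff stops propagation at deps.gen — its inputs' values are unchanged, so it reuses its cache.

First evaluation (everything demanded from the output):
  build.gen = absv(-6) = 6
  east.gen = min2(-6, 9) = -6
  deps.gen = add(-6, -6) = -12
  delta.gen = neg(-12) = 12
  fold.gen = add(12, -12) = 0
  sync.gen = max2(12, 6) = 12
  south.gen = min2(12, 0) = 0
  trace.gen = max2(-6, 9) = 9
  layout.gen = add(12, 9) = 21
  config.gen = max2(0, 21) = 21
  kernel.gen = absv(21) = 21

Propagation after the edit:
  east.gen: runs — cache.txt 9->-2; result -6 (same value as before).
  deps.gen: checked — values it read are unchanged (east.gen unchanged, east.gen unchanged); reused cached -12 without running.
  delta.gen: checked — values it read are unchanged (deps.gen unchanged); reused cached 12 without running.
  fold.gen: checked — values it read are unchanged (delta.gen unchanged, deps.gen unchanged); reused cached 0 without running.
  sync.gen: checked — values it read are unchanged (delta.gen unchanged, build.gen unchanged); reused cached 12 without running.
  south.gen: checked — values it read are unchanged (sync.gen unchanged, fold.gen unchanged); reused cached 0 without running.
  trace.gen: runs — cache.txt 9->-2; result -2.
  layout.gen: runs — trace.gen 9->-2; result 10.
  config.gen: runs — layout.gen 21->10; result 10.
  kernel.gen: runs — config.gen 21->10; result 10.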